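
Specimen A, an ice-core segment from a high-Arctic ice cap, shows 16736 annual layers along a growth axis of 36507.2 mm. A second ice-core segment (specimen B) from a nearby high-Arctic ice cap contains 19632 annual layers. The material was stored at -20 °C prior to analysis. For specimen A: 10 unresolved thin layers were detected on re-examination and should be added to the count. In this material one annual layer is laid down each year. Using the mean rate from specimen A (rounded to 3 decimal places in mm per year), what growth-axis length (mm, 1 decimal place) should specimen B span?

Specimen A: correcting the raw count gives 16736 + 10 = 16746 true annual layers.
A: Mean rate = 36507.2 mm / 16746 years ≈ 2.180 mm/yr.
For B, 2.180 mm/year × 19632 years = 42797.8 mm.

42797.8 mm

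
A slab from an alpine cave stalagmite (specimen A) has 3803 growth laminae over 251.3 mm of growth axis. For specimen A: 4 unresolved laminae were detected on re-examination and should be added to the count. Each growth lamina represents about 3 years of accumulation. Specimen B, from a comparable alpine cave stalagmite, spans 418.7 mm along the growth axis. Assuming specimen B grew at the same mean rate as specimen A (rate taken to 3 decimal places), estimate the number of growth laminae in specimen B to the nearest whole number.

Specimen A: correcting the raw count gives 3803 + 4 = 3807 true growth laminae.
Specimen A: 3807 growth laminae at 3 years each span 3807 × 3 = 11421 years.
A: Mean rate = 251.3 mm / 11421 years ≈ 0.022 mm per year.
For B, 418.7 / 0.022 = 19031.82 years; at 3 years per growth lamina that is 19031.82 / 3 ≈ 6344 growth laminae.

6344 growth laminae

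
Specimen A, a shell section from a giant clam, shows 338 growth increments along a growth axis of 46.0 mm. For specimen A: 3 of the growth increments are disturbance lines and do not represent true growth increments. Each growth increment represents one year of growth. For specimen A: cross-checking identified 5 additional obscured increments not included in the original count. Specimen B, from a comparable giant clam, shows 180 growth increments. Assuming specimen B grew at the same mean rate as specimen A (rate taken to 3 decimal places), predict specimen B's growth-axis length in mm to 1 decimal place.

Specimen A: adjusted count: 338 − 3 + 5 = 340 growth increments.
A: 46.0 mm over 340 years gives 46.0 / 340 ≈ 0.135 mm/yr.
B's length ≈ 0.135 × 180 = 24.3 mm.

24.3 mm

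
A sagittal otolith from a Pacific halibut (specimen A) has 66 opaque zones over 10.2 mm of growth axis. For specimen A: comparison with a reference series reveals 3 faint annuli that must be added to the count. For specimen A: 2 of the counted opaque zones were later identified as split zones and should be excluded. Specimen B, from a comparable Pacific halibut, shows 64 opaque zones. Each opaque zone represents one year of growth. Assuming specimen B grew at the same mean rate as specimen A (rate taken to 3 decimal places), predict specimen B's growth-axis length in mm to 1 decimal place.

Specimen A: correcting the raw count gives 66 − 2 + 3 = 67 true opaque zones.
A: Extension rate ≈ 10.2 / 67 = 0.152 mm per year.
Length of B = 0.152 × 64 = 9.7 mm.

9.7 mm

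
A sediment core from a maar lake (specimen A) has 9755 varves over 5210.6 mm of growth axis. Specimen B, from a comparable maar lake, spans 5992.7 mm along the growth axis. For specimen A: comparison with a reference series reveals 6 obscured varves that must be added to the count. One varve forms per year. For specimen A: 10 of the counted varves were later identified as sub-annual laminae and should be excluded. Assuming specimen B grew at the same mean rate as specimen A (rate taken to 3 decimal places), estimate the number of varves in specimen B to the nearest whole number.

11222 varves

Specimen A: adjusted count: 9755 − 10 + 6 = 9751 varves.
A: 5210.6 mm over 9751 years gives 5210.6 / 9751 ≈ 0.534 mm per year.
For B, 5992.7 / 0.534 = 11222.28 years ≈ 11222 varves.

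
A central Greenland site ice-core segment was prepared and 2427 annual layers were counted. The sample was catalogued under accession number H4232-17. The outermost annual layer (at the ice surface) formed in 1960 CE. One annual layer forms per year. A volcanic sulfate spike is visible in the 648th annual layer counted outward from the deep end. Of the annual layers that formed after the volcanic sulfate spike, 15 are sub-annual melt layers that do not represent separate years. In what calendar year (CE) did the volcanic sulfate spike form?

2427 − 648 = 1779 annual layers lie beyond the volcanic sulfate spike toward the ice surface.
Excluding 15 false annual layers: 1779 − 15 = 1764.
1960 − 1764 = 196 CE.

196 CE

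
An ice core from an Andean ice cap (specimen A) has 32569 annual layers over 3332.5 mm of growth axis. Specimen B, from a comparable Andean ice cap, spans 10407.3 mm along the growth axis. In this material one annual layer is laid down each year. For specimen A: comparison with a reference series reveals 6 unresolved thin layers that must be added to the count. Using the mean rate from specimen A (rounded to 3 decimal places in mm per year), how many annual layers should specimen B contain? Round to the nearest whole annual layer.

102032 annual layers

Specimen A: true annual layer count = 32569 + 6 = 32575.
A: Mean rate = 3332.5 mm / 32575 years ≈ 0.102 mm/yr.
B spans 10407.3 / 0.102 = 102032.35 years ≈ 102032 annual layers.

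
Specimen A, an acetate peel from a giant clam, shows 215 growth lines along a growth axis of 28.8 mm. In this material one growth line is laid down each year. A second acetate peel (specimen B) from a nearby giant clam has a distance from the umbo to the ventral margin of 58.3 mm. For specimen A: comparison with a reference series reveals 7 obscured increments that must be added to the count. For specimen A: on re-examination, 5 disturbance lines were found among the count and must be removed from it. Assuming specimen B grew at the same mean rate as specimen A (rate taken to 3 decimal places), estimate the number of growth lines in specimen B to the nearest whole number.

438 growth lines

Specimen A: adjusted count: 215 − 5 + 7 = 217 growth lines.
A: Extension rate ≈ 28.8 / 217 = 0.133 mm/year.
For B, 58.3 / 0.133 = 438.35 years ≈ 438 growth lines.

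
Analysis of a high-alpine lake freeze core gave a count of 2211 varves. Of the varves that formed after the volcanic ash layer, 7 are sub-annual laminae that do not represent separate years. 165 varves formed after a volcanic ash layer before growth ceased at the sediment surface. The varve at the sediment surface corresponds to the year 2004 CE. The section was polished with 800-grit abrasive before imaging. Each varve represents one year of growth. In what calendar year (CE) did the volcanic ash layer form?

1846 CE

There are 165 varves younger than the volcanic ash layer.
165 − 7 false = 158 true varves after the volcanic ash layer.
2004 − 158 = 1846 CE.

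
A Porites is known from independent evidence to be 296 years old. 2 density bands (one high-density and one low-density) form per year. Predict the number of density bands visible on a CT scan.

With 2 density bands per year, 296 years would produce 296 × 2 = 592 density bands.
So 592 density bands should be present.

592 density bands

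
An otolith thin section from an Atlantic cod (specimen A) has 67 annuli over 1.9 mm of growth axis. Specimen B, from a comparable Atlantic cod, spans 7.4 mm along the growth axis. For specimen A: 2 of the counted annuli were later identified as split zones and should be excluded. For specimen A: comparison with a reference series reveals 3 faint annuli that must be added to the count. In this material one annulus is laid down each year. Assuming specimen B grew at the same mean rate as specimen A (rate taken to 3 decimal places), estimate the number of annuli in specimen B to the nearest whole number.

Specimen A: adjusted count: 67 − 2 + 3 = 68 annuli.
A: Mean rate = 1.9 mm / 68 years ≈ 0.028 mm/yr.
Specimen B: 7.4 mm / 0.028 mm per year = 264.29 years ≈ 264 annuli.

264 annuli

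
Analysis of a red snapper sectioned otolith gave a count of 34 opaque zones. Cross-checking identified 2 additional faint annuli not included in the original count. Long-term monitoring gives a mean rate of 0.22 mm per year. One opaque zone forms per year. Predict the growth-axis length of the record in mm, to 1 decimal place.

Correcting the raw count gives 34 + 2 = 36 true opaque zones.
36 years at 0.22 mm/year gives 0.22 × 36 = 7.9 mm.

7.9 mm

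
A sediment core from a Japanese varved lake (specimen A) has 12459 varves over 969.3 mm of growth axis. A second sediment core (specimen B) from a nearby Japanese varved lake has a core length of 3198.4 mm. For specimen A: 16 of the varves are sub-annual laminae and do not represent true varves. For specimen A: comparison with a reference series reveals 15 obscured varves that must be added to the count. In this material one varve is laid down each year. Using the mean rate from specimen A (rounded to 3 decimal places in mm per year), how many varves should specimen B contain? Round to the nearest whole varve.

41005 varves

Specimen A: after corrections the count is 12459 − 16 + 15 = 12458 varves.
A: 969.3 mm over 12458 years gives 969.3 / 12458 ≈ 0.078 mm/yr.
B spans 3198.4 / 0.078 = 41005.13 years ≈ 41005 varves.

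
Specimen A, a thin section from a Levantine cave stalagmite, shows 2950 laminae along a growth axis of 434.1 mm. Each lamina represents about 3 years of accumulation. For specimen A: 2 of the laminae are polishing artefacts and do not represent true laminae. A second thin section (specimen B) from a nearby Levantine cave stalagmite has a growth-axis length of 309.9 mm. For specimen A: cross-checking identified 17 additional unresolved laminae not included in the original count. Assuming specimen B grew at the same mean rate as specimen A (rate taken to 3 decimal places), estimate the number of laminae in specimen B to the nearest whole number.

2108 laminae

Specimen A: adjusted count: 2950 − 2 + 17 = 2965 laminae.
Specimen A: at 3 years per lamina, 2965 × 3 = 8895 years.
A: Mean rate = 434.1 mm / 8895 years ≈ 0.049 mm/yr.
For B, 309.9 / 0.049 = 6324.49 years; at 3 years per lamina that is 6324.49 / 3 ≈ 2108 laminae.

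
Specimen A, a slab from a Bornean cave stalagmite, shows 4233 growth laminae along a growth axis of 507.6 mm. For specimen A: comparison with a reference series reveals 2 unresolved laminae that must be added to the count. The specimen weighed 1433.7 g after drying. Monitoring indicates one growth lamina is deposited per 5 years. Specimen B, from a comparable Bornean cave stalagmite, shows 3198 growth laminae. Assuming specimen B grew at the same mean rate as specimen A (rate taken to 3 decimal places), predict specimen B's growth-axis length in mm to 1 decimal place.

Specimen A: true growth lamina count = 4233 + 2 = 4235.
Specimen A: multiplying by 5 years per growth lamina: 4235 × 5 = 21175 years.
A: Extension rate ≈ 507.6 / 21175 = 0.024 mm/year.
Specimen B: 3198 growth laminae at 5 years each span 3198 × 5 = 15990 years. For B, 0.024 mm/year × 15990 years = 383.8 mm.

383.8 mm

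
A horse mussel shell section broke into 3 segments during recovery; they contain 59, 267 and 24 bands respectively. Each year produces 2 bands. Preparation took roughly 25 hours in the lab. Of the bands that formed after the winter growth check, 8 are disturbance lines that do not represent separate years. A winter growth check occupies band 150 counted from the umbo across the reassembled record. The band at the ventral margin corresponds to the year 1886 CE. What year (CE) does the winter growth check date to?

Total bands = 59 + 267 + 24 = 350.
Between band 150 and the ventral margin there are 350 − 150 = 200 bands.
Excluding 8 false bands: 200 − 8 = 192.
192 bands at 2 per year is 192 / 2 = 96 years.
1886 − 96 = 1790 CE.

1790 CE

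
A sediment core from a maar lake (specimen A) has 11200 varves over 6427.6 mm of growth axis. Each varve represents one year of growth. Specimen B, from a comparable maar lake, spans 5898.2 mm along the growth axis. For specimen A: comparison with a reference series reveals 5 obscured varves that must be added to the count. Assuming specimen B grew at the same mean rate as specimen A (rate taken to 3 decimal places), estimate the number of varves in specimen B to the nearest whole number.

10276 varves

Specimen A: adjusted count: 11200 + 5 = 11205 varves.
A: Extension rate ≈ 6427.6 / 11205 = 0.574 mm/yr.
Specimen B: 5898.2 mm / 0.574 mm per year = 10275.61 years ≈ 10276 varves.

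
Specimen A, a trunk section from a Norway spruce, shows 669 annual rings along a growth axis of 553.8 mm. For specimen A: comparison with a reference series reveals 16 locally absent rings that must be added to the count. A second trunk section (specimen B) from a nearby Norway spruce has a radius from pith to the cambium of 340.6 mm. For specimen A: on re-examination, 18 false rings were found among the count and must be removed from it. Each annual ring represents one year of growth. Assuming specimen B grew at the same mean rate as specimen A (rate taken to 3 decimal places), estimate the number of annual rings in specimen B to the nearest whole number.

410 annual rings

Specimen A: true annual ring count = 669 − 18 + 16 = 667.
A: Mean rate = 553.8 mm / 667 years ≈ 0.830 mm/yr.
B spans 340.6 / 0.830 = 410.36 years ≈ 410 annual rings.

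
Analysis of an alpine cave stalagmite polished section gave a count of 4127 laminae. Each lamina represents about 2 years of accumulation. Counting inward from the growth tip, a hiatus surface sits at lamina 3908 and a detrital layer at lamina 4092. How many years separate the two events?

368 yr

Separation: 4092 − 3908 = 184 laminae.
At 2 years per lamina, 184 × 2 = 368 years.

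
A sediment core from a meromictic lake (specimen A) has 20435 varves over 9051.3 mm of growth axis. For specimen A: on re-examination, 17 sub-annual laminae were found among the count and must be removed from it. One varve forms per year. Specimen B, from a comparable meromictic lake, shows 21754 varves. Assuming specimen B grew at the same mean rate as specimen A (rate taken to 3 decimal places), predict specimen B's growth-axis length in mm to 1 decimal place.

Specimen A: after corrections the count is 20435 − 17 = 20418 varves.
A: 9051.3 mm over 20418 years gives 9051.3 / 20418 ≈ 0.443 mm per year.
For B, 0.443 mm/year × 21754 years = 9637.0 mm.

9637.0 mm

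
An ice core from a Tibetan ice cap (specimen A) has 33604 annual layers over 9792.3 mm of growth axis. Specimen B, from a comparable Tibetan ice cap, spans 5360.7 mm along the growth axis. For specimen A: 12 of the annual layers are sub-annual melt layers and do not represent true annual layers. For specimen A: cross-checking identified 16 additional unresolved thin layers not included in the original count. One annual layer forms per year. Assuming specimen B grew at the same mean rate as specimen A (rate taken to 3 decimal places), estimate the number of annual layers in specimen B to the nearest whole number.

18422 annual layers

Specimen A: adjusted count: 33604 − 12 + 16 = 33608 annual layers.
A: 9792.3 mm over 33608 years gives 9792.3 / 33608 ≈ 0.291 mm per year.
Specimen B: 5360.7 mm / 0.291 mm per year = 18421.65 years ≈ 18422 annual layers.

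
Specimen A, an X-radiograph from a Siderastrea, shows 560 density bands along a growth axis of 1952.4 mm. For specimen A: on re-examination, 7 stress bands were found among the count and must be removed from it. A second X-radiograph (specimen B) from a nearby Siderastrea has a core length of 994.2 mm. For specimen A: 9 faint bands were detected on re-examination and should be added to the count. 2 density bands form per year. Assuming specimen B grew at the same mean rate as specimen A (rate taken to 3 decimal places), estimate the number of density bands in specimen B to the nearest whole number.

Specimen A: adjusted count: 560 − 7 + 9 = 562 density bands.
Specimen A: dividing by 2 density bands per year: 562 / 2 = 281 years.
A: Mean rate = 1952.4 mm / 281 years ≈ 6.948 mm per year.
Specimen B: 994.2 mm / 6.948 mm per year = 143.09 years; at 2 density bands per year that is 143.09 × 2 ≈ 286 density bands.

286 density bands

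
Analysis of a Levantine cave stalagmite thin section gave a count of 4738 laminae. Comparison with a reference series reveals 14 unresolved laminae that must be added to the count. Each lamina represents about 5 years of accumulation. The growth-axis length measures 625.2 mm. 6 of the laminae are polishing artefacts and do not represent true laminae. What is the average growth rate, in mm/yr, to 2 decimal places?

After corrections the count is 4738 − 6 + 14 = 4746 laminae.
At 5 years per lamina, 4746 × 5 = 23730 years.
Mean rate = 625.2 mm / 23730 years ≈ 0.03 mm/yr.

0.03 mm/yr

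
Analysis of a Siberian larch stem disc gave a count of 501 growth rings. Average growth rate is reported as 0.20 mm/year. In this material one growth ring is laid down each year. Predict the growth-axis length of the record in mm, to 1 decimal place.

100.2 mm

The record spans 501 years at 0.20 mm per year.
Length ≈ 0.20 × 501 = 100.2 mm.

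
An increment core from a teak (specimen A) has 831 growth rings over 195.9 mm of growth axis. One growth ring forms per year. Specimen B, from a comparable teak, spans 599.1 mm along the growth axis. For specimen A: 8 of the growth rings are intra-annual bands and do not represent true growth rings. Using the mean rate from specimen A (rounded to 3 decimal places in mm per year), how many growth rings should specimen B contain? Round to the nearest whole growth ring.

2517 growth rings

Specimen A: adjusted count: 831 − 8 = 823 growth rings.
A: 195.9 mm over 823 years gives 195.9 / 823 ≈ 0.238 mm/yr.
For B, 599.1 / 0.238 = 2517.23 years ≈ 2517 growth rings.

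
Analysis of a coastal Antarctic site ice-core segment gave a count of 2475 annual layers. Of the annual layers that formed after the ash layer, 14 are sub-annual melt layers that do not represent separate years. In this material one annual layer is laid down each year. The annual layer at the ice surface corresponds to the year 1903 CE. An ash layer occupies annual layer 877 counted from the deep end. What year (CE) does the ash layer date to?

319 CE

The ash layer sits at annual layer 877 from the deep end, so 2475 − 877 = 1598 annual layers formed after it.
Removing the 14 false annual layers leaves 1598 − 14 = 1584 true annual layers beyond the ash layer.
1903 − 1584 = 319 CE.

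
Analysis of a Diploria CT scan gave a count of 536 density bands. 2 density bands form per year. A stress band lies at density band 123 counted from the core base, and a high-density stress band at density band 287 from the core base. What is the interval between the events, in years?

Separation: 287 − 123 = 164 density bands.
Dividing by 2 density bands per year: 164 / 2 = 82 years.

82 years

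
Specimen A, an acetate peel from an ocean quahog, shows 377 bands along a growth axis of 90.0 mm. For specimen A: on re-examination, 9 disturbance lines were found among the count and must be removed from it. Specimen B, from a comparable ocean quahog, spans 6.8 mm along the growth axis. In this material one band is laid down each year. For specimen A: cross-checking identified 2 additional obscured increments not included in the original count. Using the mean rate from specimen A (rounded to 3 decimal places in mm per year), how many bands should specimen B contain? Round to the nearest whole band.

28 bands

Specimen A: adjusted count: 377 − 9 + 2 = 370 bands.
A: 90.0 mm over 370 years gives 90.0 / 370 ≈ 0.243 mm/year.
For B, 6.8 / 0.243 = 27.98 years ≈ 28 bands.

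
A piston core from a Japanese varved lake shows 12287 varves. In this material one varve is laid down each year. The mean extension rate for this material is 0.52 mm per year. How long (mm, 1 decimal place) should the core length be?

6389.2 mm

12287 years of growth are recorded.
Length ≈ 0.52 × 12287 = 6389.2 mm.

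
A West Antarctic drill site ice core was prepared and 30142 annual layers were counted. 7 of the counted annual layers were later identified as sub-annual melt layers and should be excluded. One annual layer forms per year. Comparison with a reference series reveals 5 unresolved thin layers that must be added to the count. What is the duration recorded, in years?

True annual layer count = 30142 − 7 + 5 = 30140.
With a one-to-one annual layer periodicity this is 30140 years.

30140 years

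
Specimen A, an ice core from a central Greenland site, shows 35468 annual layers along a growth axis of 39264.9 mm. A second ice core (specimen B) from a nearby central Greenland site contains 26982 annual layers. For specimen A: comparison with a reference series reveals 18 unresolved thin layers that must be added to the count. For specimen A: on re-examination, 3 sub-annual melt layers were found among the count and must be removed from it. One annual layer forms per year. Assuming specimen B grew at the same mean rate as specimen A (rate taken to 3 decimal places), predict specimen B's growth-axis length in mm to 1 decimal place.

Specimen A: adjusted count: 35468 − 3 + 18 = 35483 annual layers.
A: 39264.9 mm over 35483 years gives 39264.9 / 35483 ≈ 1.107 mm/yr.
For B, 1.107 mm/year × 26982 years = 29869.1 mm.

29869.1 mm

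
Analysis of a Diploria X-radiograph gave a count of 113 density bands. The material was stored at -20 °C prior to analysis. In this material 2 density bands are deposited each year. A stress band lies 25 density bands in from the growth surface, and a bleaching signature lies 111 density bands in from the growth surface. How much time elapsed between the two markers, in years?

Separation: 111 − 25 = 86 density bands.
86 density bands at 2 per year is 86 / 2 = 43 years.

43 yr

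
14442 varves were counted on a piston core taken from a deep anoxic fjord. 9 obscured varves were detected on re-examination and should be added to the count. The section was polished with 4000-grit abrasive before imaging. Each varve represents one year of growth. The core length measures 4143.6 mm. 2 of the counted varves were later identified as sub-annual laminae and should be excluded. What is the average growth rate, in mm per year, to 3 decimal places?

0.287 mm per year

Correcting the raw count gives 14442 − 2 + 9 = 14449 true varves.
Extension rate ≈ 4143.6 / 14449 = 0.287 mm per year.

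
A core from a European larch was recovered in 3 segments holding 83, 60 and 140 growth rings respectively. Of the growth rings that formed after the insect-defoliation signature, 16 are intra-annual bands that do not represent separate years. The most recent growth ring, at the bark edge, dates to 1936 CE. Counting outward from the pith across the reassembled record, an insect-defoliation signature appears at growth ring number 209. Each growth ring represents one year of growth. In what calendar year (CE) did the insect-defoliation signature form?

1878 CE

Total growth rings = 83 + 60 + 140 = 283.
The insect-defoliation signature sits at growth ring 209 from the pith, so 283 − 209 = 74 growth rings formed after it.
Removing the 16 false growth rings leaves 74 − 16 = 58 true growth rings beyond the insect-defoliation signature.
1936 − 58 = 1878 CE.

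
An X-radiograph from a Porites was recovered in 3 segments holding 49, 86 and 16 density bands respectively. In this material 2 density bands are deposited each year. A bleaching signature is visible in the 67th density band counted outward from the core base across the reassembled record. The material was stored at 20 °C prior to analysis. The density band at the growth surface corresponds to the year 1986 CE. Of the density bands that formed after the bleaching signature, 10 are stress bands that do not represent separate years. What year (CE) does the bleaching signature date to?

Total density bands = 49 + 86 + 16 = 151.
The bleaching signature sits at density band 67 from the core base, so 151 − 67 = 84 density bands formed after it.
Excluding 10 false density bands: 84 − 10 = 74.
Dividing by 2 density bands per year: 74 / 2 = 37 years.
Counting back 37 years from 1986 CE places the bleaching signature in 1986 − 37 = 1949 CE.

1949 CE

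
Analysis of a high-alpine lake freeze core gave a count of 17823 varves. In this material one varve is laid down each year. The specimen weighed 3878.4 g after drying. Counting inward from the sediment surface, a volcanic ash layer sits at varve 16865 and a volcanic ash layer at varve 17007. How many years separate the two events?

The two markers are separated by 17007 − 16865 = 142 varves.
At one varve per year, 142 years elapsed between them.

142 yr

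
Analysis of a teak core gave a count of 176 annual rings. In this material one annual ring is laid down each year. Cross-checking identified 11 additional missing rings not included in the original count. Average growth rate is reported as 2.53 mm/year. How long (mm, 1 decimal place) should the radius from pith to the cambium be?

After corrections the count is 176 + 11 = 187 annual rings.
187 years at 2.53 mm/year gives 2.53 × 187 = 473.1 mm.

473.1 mm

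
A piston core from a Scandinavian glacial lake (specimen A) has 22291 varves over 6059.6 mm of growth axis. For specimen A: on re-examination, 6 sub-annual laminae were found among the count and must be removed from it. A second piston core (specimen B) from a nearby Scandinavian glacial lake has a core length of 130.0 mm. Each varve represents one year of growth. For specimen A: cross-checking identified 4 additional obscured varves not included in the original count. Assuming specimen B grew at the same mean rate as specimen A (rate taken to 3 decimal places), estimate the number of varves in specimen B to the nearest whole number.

478 varves

Specimen A: true varve count = 22291 − 6 + 4 = 22289.
A: Mean rate = 6059.6 mm / 22289 years ≈ 0.272 mm/yr.
B spans 130.0 / 0.272 = 477.94 years ≈ 478 varves.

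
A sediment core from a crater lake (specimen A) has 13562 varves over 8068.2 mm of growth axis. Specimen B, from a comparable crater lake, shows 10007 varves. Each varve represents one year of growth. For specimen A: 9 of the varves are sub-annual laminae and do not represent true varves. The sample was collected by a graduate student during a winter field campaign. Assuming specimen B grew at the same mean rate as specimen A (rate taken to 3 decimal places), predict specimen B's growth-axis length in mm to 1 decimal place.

Specimen A: true varve count = 13562 − 9 = 13553.
A: Extension rate ≈ 8068.2 / 13553 = 0.595 mm per year.
For B, 0.595 mm/year × 10007 years = 5954.2 mm.

5954.2 mm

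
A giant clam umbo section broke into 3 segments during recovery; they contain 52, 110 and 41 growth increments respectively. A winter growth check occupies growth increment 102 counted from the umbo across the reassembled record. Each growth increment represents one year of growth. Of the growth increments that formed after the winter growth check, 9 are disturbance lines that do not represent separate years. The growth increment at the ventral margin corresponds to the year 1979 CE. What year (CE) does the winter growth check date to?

Total growth increments = 52 + 110 + 41 = 203.
203 − 102 = 101 growth increments lie beyond the winter growth check toward the ventral margin.
Removing the 9 false growth increments leaves 101 − 9 = 92 true growth increments beyond the winter growth check.
Counting back 92 years from 1979 CE places the winter growth check in 1979 − 92 = 1887 CE.

1887 CE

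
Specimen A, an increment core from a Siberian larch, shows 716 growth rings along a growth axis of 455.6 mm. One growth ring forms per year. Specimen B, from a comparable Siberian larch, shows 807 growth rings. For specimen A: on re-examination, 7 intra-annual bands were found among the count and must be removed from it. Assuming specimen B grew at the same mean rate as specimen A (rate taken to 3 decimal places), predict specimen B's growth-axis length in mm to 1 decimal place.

Specimen A: true growth ring count = 716 − 7 = 709.
A: Extension rate ≈ 455.6 / 709 = 0.643 mm per year.
For B, 0.643 mm/year × 807 years = 518.9 mm.

518.9 mm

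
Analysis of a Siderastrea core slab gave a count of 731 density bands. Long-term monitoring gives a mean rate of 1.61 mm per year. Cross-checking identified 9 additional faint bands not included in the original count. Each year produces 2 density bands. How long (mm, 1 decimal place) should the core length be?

595.7 mm

Correcting the raw count gives 731 + 9 = 740 true density bands.
Dividing by 2 density bands per year: 740 / 2 = 370 years.
Predicted length = 1.61 mm/year × 370 years = 595.7 mm.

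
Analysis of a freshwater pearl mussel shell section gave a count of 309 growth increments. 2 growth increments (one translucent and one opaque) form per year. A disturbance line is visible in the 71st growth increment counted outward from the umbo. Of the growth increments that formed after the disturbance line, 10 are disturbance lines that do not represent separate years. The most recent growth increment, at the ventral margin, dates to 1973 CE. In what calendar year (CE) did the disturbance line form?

309 − 71 = 238 growth increments lie beyond the disturbance line toward the ventral margin.
Excluding 10 false growth increments: 238 − 10 = 228.
228 growth increments at 2 per year is 228 / 2 = 114 years.
Counting back 114 years from 1973 CE places the disturbance line in 1973 − 114 = 1859 CE.

1859 CE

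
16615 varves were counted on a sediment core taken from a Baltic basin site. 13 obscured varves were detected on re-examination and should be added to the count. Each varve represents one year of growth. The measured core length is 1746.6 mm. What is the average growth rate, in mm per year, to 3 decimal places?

0.105 mm per year

After corrections the count is 16615 + 13 = 16628 varves.
Extension rate ≈ 1746.6 / 16628 = 0.105 mm per year.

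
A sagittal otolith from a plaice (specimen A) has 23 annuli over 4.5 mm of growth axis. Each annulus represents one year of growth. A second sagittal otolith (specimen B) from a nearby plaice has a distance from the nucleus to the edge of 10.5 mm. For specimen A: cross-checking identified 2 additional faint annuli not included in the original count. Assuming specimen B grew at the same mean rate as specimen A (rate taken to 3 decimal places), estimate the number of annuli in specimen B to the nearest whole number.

Specimen A: correcting the raw count gives 23 + 2 = 25 true annuli.
A: Extension rate ≈ 4.5 / 25 = 0.180 mm/year.
For B, 10.5 / 0.180 = 58.33 years ≈ 58 annuli.

58 annuli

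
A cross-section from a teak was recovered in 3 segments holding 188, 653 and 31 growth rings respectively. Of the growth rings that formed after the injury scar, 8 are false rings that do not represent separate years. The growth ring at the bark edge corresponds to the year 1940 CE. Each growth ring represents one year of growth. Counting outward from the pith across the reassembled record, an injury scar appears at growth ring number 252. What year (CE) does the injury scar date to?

Total growth rings = 188 + 653 + 31 = 872.
Between growth ring 252 and the bark edge there are 872 − 252 = 620 growth rings.
Excluding 8 false growth rings: 620 − 8 = 612.
1940 − 612 = 1328 CE.

1328 CE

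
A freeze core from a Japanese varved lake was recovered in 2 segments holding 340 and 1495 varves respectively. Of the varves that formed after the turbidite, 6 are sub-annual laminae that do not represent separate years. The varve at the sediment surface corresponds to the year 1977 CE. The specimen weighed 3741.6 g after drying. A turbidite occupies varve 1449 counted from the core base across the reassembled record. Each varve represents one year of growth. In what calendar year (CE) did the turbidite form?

Total varves = 340 + 1495 = 1835.
The turbidite sits at varve 1449 from the core base, so 1835 − 1449 = 386 varves formed after it.
386 − 6 false = 380 true varves after the turbidite.
1977 − 380 = 1597 CE.

1597 CE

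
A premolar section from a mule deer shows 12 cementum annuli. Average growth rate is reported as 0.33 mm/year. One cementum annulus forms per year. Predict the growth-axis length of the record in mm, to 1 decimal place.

4.0 mm

12 years of growth are recorded.
Predicted length = 0.33 mm/year × 12 years = 4.0 mm.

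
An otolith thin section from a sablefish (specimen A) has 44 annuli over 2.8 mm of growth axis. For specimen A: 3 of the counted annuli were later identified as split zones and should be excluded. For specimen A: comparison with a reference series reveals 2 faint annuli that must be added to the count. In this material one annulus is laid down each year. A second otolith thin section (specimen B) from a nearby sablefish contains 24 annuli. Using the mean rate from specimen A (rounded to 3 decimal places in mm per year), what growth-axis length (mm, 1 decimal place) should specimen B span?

Specimen A: after corrections the count is 44 − 3 + 2 = 43 annuli.
A: Mean rate = 2.8 mm / 43 years ≈ 0.065 mm/yr.
For B, 0.065 mm/year × 24 years = 1.6 mm.

1.6 mm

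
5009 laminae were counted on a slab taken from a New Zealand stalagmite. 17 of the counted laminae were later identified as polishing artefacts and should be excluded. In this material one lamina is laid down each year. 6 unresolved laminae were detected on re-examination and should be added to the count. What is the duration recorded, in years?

After corrections the count is 5009 − 17 + 6 = 4998 laminae.
One lamina per year makes the duration 4998 years.

4998 yr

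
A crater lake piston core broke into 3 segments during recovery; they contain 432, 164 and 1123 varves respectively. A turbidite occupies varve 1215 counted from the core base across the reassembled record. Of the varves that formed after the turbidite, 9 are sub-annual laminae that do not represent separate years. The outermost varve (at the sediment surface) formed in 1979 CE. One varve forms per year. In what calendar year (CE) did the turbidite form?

Total varves = 432 + 164 + 1123 = 1719.
1719 − 1215 = 504 varves lie beyond the turbidite toward the sediment surface.
Excluding 9 false varves: 504 − 9 = 495.
1979 − 495 = 1484 CE.

1484 CE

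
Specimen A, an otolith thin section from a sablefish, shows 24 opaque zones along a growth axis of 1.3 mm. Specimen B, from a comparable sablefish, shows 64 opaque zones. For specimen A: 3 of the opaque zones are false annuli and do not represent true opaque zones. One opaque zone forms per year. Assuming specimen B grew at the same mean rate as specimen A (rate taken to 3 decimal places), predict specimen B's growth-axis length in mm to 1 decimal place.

4.0 mm

Specimen A: adjusted count: 24 − 3 = 21 opaque zones.
A: Extension rate ≈ 1.3 / 21 = 0.062 mm/year.
For B, 0.062 mm/year × 64 years = 4.0 mm.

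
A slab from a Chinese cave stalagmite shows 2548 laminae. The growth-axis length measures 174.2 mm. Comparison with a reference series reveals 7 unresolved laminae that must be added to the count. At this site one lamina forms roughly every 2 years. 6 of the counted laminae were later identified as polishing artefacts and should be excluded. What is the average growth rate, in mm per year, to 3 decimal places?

True lamina count = 2548 − 6 + 7 = 2549.
2549 laminae at 2 years each span 2549 × 2 = 5098 years.
Extension rate ≈ 174.2 / 5098 = 0.034 mm per year.

0.034 mm per year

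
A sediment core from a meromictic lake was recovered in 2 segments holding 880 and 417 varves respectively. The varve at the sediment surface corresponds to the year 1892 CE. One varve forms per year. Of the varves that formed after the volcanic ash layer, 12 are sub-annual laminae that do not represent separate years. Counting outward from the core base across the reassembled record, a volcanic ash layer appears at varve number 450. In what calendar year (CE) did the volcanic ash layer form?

1057 CE

Total varves = 880 + 417 = 1297.
The volcanic ash layer sits at varve 450 from the core base, so 1297 − 450 = 847 varves formed after it.
Removing the 12 false varves leaves 847 − 12 = 835 true varves beyond the volcanic ash layer.
1892 − 835 = 1057 CE.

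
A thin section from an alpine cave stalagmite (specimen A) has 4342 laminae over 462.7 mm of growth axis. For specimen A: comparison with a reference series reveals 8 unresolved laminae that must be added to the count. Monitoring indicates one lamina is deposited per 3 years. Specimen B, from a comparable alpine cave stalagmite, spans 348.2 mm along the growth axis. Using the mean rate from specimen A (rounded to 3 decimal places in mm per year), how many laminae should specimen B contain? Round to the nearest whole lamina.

3316 laminae

Specimen A: correcting the raw count gives 4342 + 8 = 4350 true laminae.
Specimen A: 4350 laminae at 3 years each span 4350 × 3 = 13050 years.
A: Mean rate = 462.7 mm / 13050 years ≈ 0.035 mm per year.
Specimen B: 348.2 mm / 0.035 mm per year = 9948.57 years; at 3 years per lamina that is 9948.57 / 3 ≈ 3316 laminae.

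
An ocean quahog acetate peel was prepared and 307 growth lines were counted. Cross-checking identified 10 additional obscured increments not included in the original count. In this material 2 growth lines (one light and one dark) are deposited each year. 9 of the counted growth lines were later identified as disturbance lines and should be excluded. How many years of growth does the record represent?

Correcting the raw count gives 307 − 9 + 10 = 308 true growth lines.
With 2 growth lines per year, 308 / 2 = 154 years.

154 yr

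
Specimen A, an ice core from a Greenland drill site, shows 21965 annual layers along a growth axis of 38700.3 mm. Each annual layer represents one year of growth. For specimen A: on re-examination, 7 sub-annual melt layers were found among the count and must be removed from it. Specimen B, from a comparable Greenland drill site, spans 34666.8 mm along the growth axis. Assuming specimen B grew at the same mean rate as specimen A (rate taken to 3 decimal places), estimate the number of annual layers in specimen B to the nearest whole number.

19675 annual layers

Specimen A: correcting the raw count gives 21965 − 7 = 21958 true annual layers.
A: Extension rate ≈ 38700.3 / 21958 = 1.762 mm per year.
For B, 34666.8 / 1.762 = 19674.69 years ≈ 19675 annual layers.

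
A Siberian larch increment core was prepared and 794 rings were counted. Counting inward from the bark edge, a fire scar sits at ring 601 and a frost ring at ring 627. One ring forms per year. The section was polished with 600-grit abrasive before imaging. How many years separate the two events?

The two markers are separated by 627 − 601 = 26 rings.
That is 26 years at one ring per year.

26 yr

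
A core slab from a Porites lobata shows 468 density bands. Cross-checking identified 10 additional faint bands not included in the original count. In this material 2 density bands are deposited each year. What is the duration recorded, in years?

True density band count = 468 + 10 = 478.
478 density bands at 2 per year is 478 / 2 = 239 years.

239 years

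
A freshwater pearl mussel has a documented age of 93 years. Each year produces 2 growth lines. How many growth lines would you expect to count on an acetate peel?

186 growth lines

Expected growth lines: 93 × 2 = 186.
So 186 growth lines should be present.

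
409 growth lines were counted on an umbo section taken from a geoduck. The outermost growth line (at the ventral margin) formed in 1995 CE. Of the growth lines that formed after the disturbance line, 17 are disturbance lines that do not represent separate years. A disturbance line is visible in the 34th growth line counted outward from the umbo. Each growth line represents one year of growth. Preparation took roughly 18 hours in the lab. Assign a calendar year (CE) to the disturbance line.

1637 CE

409 − 34 = 375 growth lines lie beyond the disturbance line toward the ventral margin.
Excluding 17 false growth lines: 375 − 17 = 358.
1995 − 358 = 1637 CE.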